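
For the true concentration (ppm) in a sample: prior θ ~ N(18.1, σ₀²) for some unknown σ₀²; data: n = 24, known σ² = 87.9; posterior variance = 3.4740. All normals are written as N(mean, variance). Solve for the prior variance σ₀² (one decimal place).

Posterior precision equals prior precision plus data precision: 1/σ_n² = 1/σ₀² + n/σ².
So 1/σ₀² = 1/3.4740 − 24/87.9 = 0.287853 − 0.273038 = 0.014815.
Hence σ₀² = 1/0.014815 ≈ 67.5.

σ₀² = 67.5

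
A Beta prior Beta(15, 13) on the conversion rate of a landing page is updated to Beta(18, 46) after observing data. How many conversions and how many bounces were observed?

Under Beta–binomial conjugacy the posterior parameters are (a+s, b+f).
So s = 18 − 15 = 3 and f = 46 − 13 = 33.

3 conversions and 33 bounces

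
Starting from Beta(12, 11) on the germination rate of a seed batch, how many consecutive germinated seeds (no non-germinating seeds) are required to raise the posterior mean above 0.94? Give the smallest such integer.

After k germinated seeds and 0 non-germinating seeds the posterior is Beta(12+k, 11), with mean (12+k)/(12+11+k).
Set (12+k)/(23+k) > 0.94 and solve: k > (0.94·23 − 12)/(1 − 0.94) = 160.333.
The smallest integer exceeding 160.333 is 161.

k = 161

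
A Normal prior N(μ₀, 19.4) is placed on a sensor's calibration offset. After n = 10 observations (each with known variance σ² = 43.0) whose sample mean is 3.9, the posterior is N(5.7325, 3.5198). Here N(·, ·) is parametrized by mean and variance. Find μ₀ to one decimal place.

The posterior mean is a precision-weighted average: μ_n = (τ₀μ₀ + τ_data·x̄)/(τ₀+τ_data), with τ₀=1/σ₀² and τ_data=n/σ².
Here τ₀ = 1/19.4 = 0.051546 and τ_data = 10/43.0 = 0.232558, so τ_n = 0.284104.
Rearranging for μ₀: μ₀ = (μ_n·τ_n − τ_data·x̄)/τ₀ = (5.7325·0.284104 − 0.232558·3.9) / 0.051546 = 0.721650/0.051546 ≈ 14.0.

μ₀ = 14.0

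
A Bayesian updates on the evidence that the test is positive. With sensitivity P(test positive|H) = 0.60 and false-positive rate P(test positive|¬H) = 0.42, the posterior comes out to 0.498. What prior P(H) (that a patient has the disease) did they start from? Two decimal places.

Bayes' rule in odds form gives O(H|E) = O(H)·[P(E|H)/P(E|¬H)], hence O(H) = O(H|E)/LR.
Posterior odds = 0.498/(1−0.498) = 0.9920. LR = 0.60/0.42 = 1.4286.
Prior odds = 0.9920/1.4286 = 0.6944, so P(H) = 0.6944/(1+0.6944) ≈ 0.41.

P(H) = 0.41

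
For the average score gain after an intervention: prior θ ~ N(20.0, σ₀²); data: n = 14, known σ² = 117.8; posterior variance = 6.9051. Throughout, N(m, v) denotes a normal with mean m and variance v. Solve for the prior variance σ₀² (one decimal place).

σ₀² = 38.5

For the Normal–Normal model with known σ², precisions add: τ_n = τ₀ + n/σ².
So 1/σ₀² = 1/6.9051 − 14/117.8 = 0.144820 − 0.118846 = 0.025974.
Hence σ₀² = 1/0.025974 ≈ 38.5.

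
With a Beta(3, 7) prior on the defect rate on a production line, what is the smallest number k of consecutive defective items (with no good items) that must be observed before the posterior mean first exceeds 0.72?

k = 16

After k defective items and 0 good items the posterior is Beta(3+k, 7), with mean (3+k)/(3+7+k).
Set (3+k)/(10+k) > 0.72 and solve: k > (0.72·10 − 3)/(1 − 0.72) = 15.000.
The smallest integer exceeding 15.000 is 16.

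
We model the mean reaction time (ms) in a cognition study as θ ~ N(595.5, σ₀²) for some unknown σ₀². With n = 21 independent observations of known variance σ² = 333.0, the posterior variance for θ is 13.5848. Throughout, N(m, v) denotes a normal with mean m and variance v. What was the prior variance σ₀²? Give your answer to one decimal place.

Posterior precision equals prior precision plus data precision: 1/σ_n² = 1/σ₀² + n/σ².
So 1/σ₀² = 1/13.5848 − 21/333.0 = 0.073612 − 0.063063 = 0.010549.
Hence σ₀² = 1/0.010549 ≈ 94.8.

σ₀² = 94.8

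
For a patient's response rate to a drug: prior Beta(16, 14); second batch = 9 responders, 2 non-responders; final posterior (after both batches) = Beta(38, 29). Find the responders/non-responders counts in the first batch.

13 responders and 13 non-responders

Sequential conjugate updates are equivalent to a single update on the pooled data, so total successes = posterior α − prior α and total failures = posterior β − prior β.
Total across both batches: 38−16=22 responders, 29−14=15 non-responders.
Subtract the second batch: 22−9=13 responders and 15−2=13 non-responders.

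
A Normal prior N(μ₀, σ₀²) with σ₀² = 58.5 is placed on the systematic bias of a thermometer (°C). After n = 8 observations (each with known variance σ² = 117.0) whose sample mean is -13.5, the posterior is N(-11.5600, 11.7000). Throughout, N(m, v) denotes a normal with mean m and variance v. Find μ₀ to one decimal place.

The posterior mean is a precision-weighted average: μ_n = (τ₀μ₀ + τ_data·x̄)/(τ₀+τ_data), with τ₀=1/σ₀² and τ_data=n/σ².
Here τ₀ = 1/58.5 = 0.017094 and τ_data = 8/117.0 = 0.068376, so τ_n = 0.085470.
Rearranging for μ₀: μ₀ = (μ_n·τ_n − τ_data·x̄)/τ₀ = (-11.5600·0.085470 − 0.068376·-13.5) / 0.017094 = -0.064957/0.017094 ≈ -3.8.

μ₀ = -3.8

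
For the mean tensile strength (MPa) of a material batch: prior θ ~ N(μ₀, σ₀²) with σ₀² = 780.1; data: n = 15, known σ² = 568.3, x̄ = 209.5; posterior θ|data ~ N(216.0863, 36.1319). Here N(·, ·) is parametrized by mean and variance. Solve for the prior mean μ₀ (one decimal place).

μ₀ = 351.7

The posterior mean is a precision-weighted average: μ_n = (τ₀μ₀ + τ_data·x̄)/(τ₀+τ_data), with τ₀=1/σ₀² and τ_data=n/σ².
Here τ₀ = 1/780.1 = 0.001282 and τ_data = 15/568.3 = 0.026395, so τ_n = 0.027677.
Rearranging for μ₀: μ₀ = (μ_n·τ_n − τ_data·x̄)/τ₀ = (216.0863·0.027677 − 0.026395·209.5) / 0.001282 = 0.450868/0.001282 ≈ 351.7.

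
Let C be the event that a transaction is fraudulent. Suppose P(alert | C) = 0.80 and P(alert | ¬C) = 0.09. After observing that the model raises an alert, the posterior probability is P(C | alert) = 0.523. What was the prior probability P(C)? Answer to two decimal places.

P(C) = 0.11

Bayes' rule in odds form gives O(C|E) = O(C)·[P(E|C)/P(E|¬C)], hence O(C) = O(C|E)/LR.
Posterior odds = 0.523/(1−0.523) = 1.0964. LR = 0.80/0.09 = 8.8889.
Prior odds = 1.0964/8.8889 = 0.1233, so P(C) = 0.1233/(1+0.1233) ≈ 0.11.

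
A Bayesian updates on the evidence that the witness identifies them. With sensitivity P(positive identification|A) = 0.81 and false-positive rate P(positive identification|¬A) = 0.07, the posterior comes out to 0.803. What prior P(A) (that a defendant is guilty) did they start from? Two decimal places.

P(A) = 0.26

In odds form, posterior odds = prior odds × likelihood ratio, so prior odds = posterior odds ÷ LR.
Posterior odds = 0.803/(1−0.803) = 4.0761. LR = 0.81/0.07 = 11.5714.
Prior odds = 4.0761/11.5714 = 0.3523, so P(A) = 0.3523/(1+0.3523) ≈ 0.26.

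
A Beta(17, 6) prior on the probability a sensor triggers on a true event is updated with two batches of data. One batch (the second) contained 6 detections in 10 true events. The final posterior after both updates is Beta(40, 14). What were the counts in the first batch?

Sequential conjugate updates are equivalent to a single update on the pooled data, so total successes = posterior α − prior α and total failures = posterior β − prior β.
Total across both batches: 40−17=23 detections, 14−6=8 misses.
Subtract the second batch: 23−6=17 detections and 8−4=4 misses.

17 detections and 4 misses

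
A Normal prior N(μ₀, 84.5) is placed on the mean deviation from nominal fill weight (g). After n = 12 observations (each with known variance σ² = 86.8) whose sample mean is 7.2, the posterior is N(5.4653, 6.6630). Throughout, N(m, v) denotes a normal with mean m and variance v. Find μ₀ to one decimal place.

μ₀ = -14.8

With known observation variance, the Normal–Normal posterior has precision τ_n = τ₀ + n/σ² and mean μ_n = (τ₀μ₀ + (n/σ²)x̄)/τ_n.
Here τ₀ = 1/84.5 = 0.011834 and τ_data = 12/86.8 = 0.138249, so τ_n = 0.150083.
Rearranging for μ₀: μ₀ = (μ_n·τ_n − τ_data·x̄)/τ₀ = (5.4653·0.150083 − 0.138249·7.2) / 0.011834 = -0.175144/0.011834 ≈ -14.8.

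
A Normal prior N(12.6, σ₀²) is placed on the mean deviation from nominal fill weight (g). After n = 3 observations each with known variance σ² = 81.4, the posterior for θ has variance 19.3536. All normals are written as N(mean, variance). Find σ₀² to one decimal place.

For the Normal–Normal model with known σ², precisions add: τ_n = τ₀ + n/σ².
So 1/σ₀² = 1/19.3536 − 3/81.4 = 0.051670 − 0.036855 = 0.014815.
Hence σ₀² = 1/0.014815 ≈ 67.5.

σ₀² = 67.5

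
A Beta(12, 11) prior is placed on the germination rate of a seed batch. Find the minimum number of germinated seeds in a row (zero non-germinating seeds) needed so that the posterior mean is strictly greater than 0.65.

After k germinated seeds and 0 non-germinating seeds the posterior is Beta(12+k, 11), with mean (12+k)/(12+11+k).
Set (12+k)/(23+k) > 0.65 and solve: k > (0.65·23 − 12)/(1 − 0.65) = 8.429.
The smallest integer exceeding 8.429 is 9, and checking k=9: (21)/(32) = 0.6562 > 0.65.

k = 9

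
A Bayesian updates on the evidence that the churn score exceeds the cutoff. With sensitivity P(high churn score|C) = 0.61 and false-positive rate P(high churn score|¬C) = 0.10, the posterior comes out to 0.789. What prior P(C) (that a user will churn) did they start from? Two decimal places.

P(C) = 0.38

In odds form, posterior odds = prior odds × likelihood ratio, so prior odds = posterior odds ÷ LR.
Posterior odds = 0.789/(1−0.789) = 3.7393. LR = 0.61/0.10 = 6.1000.
Prior odds = 3.7393/6.1000 = 0.6130, so P(C) = 0.6130/(1+0.6130) ≈ 0.38.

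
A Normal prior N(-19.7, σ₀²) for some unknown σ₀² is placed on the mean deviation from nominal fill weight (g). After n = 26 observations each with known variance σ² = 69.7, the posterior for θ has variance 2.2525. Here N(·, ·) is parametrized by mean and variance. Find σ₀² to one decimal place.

Posterior precision equals prior precision plus data precision: 1/σ_n² = 1/σ₀² + n/σ².
So 1/σ₀² = 1/2.2525 − 26/69.7 = 0.443951 − 0.373027 = 0.070924.
Hence σ₀² = 1/0.070924 ≈ 14.1.

σ₀² = 14.1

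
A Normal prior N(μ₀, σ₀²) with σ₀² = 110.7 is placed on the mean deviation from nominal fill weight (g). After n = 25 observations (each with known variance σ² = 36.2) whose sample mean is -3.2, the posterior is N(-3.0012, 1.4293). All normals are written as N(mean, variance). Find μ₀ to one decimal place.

μ₀ = 12.2

The posterior mean is a precision-weighted average: μ_n = (τ₀μ₀ + τ_data·x̄)/(τ₀+τ_data), with τ₀=1/σ₀² and τ_data=n/σ².
Here τ₀ = 1/110.7 = 0.009033 and τ_data = 25/36.2 = 0.690608, so τ_n = 0.699641.
Rearranging for μ₀: μ₀ = (μ_n·τ_n − τ_data·x̄)/τ₀ = (-3.0012·0.699641 − 0.690608·-3.2) / 0.009033 = 0.110183/0.009033 ≈ 12.2.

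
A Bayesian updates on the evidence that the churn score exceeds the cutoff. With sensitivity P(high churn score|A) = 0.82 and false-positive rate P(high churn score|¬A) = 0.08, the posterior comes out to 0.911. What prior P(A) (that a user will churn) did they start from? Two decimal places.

In odds form, posterior odds = prior odds × likelihood ratio, so prior odds = posterior odds ÷ LR.
Posterior odds = 0.911/(1−0.911) = 10.2360. LR = 0.82/0.08 = 10.2500.
Prior odds = 10.2360/10.2500 = 0.9986, so P(A) = 0.9986/(1+0.9986) ≈ 0.50.

P(A) = 0.50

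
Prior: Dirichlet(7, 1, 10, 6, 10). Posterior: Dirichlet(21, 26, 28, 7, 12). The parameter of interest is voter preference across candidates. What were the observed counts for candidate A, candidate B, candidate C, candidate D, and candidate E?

counts (14, 25, 18, 1, 2)

For a Dirichlet(α) prior with multinomial counts c, the posterior is Dirichlet(α + c) componentwise.
Counts are posterior − prior componentwise: 21−7=14, 26−1=25, 28−10=18, 7−6=1, 12−10=2.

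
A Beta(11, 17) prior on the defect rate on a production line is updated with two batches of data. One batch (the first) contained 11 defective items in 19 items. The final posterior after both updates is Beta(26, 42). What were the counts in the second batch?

Sequential conjugate updates are equivalent to a single update on the pooled data, so total successes = posterior α − prior α and total failures = posterior β − prior β.
Total across both batches: 26−11=15 defective items, 42−17=25 good items.
Subtract the first batch: 15−11=4 defective items and 25−8=17 good items.

4 defective items and 17 good items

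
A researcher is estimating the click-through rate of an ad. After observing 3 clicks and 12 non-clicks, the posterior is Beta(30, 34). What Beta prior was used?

Under Beta–binomial conjugacy the posterior parameters are (α+s, β+f).
So α = 30 − 3 = 27 and β = 34 − 12 = 22.

Beta(27, 22)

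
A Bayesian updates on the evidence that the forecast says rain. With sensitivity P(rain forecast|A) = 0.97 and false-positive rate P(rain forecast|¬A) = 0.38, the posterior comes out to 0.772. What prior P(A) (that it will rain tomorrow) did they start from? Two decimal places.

Bayes' rule in odds form gives O(A|E) = O(A)·[P(E|A)/P(E|¬A)], hence O(A) = O(A|E)/LR.
Posterior odds = 0.772/(1−0.772) = 3.3860. LR = 0.97/0.38 = 2.5526.
Prior odds = 3.3860/2.5526 = 1.3265, so P(A) = 1.3265/(1+1.3265) ≈ 0.57.

P(A) = 0.57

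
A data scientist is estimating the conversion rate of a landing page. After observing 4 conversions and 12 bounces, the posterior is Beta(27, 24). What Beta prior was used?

Beta is conjugate to the binomial likelihood: posterior = Beta(a+s, b+f).
Subtract the data counts: 27−4=23, 24−12=12.

Beta(23, 12)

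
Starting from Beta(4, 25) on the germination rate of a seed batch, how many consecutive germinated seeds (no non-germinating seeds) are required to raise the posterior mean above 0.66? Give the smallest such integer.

After k germinated seeds and 0 non-germinating seeds the posterior is Beta(4+k, 25), with mean (4+k)/(4+25+k).
Set (4+k)/(29+k) > 0.66 and solve: k > (0.66·29 − 4)/(1 − 0.66) = 44.529.
The smallest integer exceeding 44.529 is 45, and checking k=45: (49)/(74) = 0.6622 > 0.66.

k = 45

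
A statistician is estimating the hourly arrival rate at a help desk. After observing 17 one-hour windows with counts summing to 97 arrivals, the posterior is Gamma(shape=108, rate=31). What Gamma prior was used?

Gamma–Poisson conjugacy: posterior shape = α + Σxᵢ, posterior rate = β + n.
So α = 108 − 97 = 11 and β = 31 − 17 = 14.

Gamma(shape=11, rate=14)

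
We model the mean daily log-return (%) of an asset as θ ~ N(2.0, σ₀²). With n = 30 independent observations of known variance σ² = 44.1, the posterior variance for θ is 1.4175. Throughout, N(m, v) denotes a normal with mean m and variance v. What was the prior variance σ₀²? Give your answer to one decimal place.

Posterior precision equals prior precision plus data precision: 1/σ_n² = 1/σ₀² + n/σ².
So 1/σ₀² = 1/1.4175 − 30/44.1 = 0.705467 − 0.680272 = 0.025195.
Hence σ₀² = 1/0.025195 ≈ 39.7.

σ₀² = 39.7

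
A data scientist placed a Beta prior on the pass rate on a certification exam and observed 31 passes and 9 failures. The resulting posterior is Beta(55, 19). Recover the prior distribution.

Beta(24, 10)

A Beta(a, b) prior with s successes and f failures in binomial data gives a Beta(a+s, b+f) posterior.
So a = 55 − 31 = 24 and b = 19 − 9 = 10.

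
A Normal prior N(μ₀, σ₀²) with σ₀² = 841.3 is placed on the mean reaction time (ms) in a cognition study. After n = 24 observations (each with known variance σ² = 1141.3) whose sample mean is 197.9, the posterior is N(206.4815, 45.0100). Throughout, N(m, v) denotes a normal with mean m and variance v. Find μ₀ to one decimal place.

With known observation variance, the Normal–Normal posterior has precision τ_n = τ₀ + n/σ² and mean μ_n = (τ₀μ₀ + (n/σ²)x̄)/τ_n.
Here τ₀ = 1/841.3 = 0.001189 and τ_data = 24/1141.3 = 0.021029, so τ_n = 0.022218.
Rearranging for μ₀: μ₀ = (μ_n·τ_n − τ_data·x̄)/τ₀ = (206.4815·0.022218 − 0.021029·197.9) / 0.001189 = 0.425967/0.001189 ≈ 358.3.

μ₀ = 358.3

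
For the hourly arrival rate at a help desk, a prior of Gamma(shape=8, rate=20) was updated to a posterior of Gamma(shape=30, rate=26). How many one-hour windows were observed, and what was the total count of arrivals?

n = 6 one-hour windows with total 22 arrivals

Gamma–Poisson conjugacy: posterior shape = α + Σxᵢ, posterior rate = β + n.
Matching: Σxᵢ = 30 − 8 = 22 and n = 26 − 20 = 6.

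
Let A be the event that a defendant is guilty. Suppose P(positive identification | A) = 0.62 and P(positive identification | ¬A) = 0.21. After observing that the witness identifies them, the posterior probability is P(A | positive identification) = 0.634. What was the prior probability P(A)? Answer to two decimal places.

Bayes' rule in odds form gives O(A|E) = O(A)·[P(E|A)/P(E|¬A)], hence O(A) = O(A|E)/LR.
Posterior odds = 0.634/(1−0.634) = 1.7322. LR = 0.62/0.21 = 2.9524.
Prior odds = 1.7322/2.9524 = 0.5867, so P(A) = 0.5867/(1+0.5867) ≈ 0.37.

P(A) = 0.37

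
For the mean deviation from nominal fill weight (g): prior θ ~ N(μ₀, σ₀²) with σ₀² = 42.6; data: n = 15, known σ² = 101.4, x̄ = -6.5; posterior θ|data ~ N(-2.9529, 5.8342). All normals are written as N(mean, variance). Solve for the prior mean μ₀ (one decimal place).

μ₀ = 19.4

The posterior mean is a precision-weighted average: μ_n = (τ₀μ₀ + τ_data·x̄)/(τ₀+τ_data), with τ₀=1/σ₀² and τ_data=n/σ².
Here τ₀ = 1/42.6 = 0.023474 and τ_data = 15/101.4 = 0.147929, so τ_n = 0.171403.
Rearranging for μ₀: μ₀ = (μ_n·τ_n − τ_data·x̄)/τ₀ = (-2.9529·0.171403 − 0.147929·-6.5) / 0.023474 = 0.455403/0.023474 ≈ 19.4.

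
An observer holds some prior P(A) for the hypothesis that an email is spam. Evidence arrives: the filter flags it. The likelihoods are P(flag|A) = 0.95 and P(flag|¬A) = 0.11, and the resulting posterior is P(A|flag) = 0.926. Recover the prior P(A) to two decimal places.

In odds form, posterior odds = prior odds × likelihood ratio, so prior odds = posterior odds ÷ LR.
Posterior odds = 0.926/(1−0.926) = 12.5135. LR = 0.95/0.11 = 8.6364.
Prior odds = 12.5135/8.6364 = 1.4489, so P(A) = 1.4489/(1+1.4489) ≈ 0.59.

P(A) = 0.59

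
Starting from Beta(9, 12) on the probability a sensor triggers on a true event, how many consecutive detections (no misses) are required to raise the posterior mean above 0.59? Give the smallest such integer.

k = 9

After k detections and 0 misses the posterior is Beta(9+k, 12), with mean (9+k)/(9+12+k).
Set (9+k)/(21+k) > 0.59 and solve: k > (0.59·21 − 9)/(1 − 0.59) = 8.268.
The smallest integer exceeding 8.268 is 9, and checking k=9: (18)/(30) = 0.6000 > 0.59.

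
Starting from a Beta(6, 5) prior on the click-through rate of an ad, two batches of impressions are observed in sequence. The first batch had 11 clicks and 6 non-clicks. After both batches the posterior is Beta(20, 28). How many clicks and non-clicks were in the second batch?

Sequential conjugate updates are equivalent to a single update on the pooled data, so total successes = posterior α − prior α and total failures = posterior β − prior β.
Total across both batches: 20−6=14 clicks, 28−5=23 non-clicks.
Subtract the first batch: 14−11=3 clicks and 23−6=17 non-clicks.

3 clicks and 17 non-clicks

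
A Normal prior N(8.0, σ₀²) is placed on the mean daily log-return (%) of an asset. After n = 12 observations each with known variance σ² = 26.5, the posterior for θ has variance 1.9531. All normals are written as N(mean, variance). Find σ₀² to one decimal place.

σ₀² = 16.9

For the Normal–Normal model with known σ², precisions add: τ_n = τ₀ + n/σ².
So 1/σ₀² = 1/1.9531 − 12/26.5 = 0.512007 − 0.452830 = 0.059177.
Hence σ₀² = 1/0.059177 ≈ 16.9.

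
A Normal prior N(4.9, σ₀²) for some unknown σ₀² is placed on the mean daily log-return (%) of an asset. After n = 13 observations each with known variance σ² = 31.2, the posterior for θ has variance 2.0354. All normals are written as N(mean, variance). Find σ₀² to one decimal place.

σ₀² = 13.4

For the Normal–Normal model with known σ², precisions add: τ_n = τ₀ + n/σ².
So 1/σ₀² = 1/2.0354 − 13/31.2 = 0.491304 − 0.416667 = 0.074637.
Hence σ₀² = 1/0.074637 ≈ 13.4.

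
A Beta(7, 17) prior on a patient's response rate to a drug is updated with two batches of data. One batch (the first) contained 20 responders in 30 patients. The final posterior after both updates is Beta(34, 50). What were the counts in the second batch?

7 responders and 23 non-responders

Sequential conjugate updates are equivalent to a single update on the pooled data, so total successes = posterior α − prior α and total failures = posterior β − prior β.
Total across both batches: 34−7=27 responders, 50−17=33 non-responders.
Subtract the first batch: 27−20=7 responders and 33−10=23 non-responders.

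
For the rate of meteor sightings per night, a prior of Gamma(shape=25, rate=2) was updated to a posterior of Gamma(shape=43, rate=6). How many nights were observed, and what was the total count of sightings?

n = 4 nights with total 18 sightings

A Gamma(α, β) prior (rate parametrization) on a Poisson rate with n observations summing to S gives posterior Gamma(α+S, β+n).
Matching: Σxᵢ = 43 − 25 = 18 and n = 6 − 2 = 4.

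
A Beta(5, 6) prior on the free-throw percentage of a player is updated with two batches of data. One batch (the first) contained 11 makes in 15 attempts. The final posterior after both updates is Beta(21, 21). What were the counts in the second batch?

5 makes and 11 misses

Sequential conjugate updates are equivalent to a single update on the pooled data, so total successes = posterior α − prior α and total failures = posterior β − prior β.
Total across both batches: 21−5=16 makes, 21−6=15 misses.
Subtract the first batch: 16−11=5 makes and 15−4=11 misses.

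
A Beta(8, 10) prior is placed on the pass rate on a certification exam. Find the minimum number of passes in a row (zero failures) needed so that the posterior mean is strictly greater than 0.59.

After k passes and 0 failures the posterior is Beta(8+k, 10), with mean (8+k)/(8+10+k).
Set (8+k)/(18+k) > 0.59 and solve: k > (0.59·18 − 8)/(1 − 0.59) = 6.390.
The smallest integer exceeding 6.390 is 7.

k = 7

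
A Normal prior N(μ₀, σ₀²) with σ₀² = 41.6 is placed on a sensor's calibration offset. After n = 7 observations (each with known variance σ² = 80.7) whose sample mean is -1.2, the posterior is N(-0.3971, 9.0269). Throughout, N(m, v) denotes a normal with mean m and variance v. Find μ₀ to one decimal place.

μ₀ = 2.5

The posterior mean is a precision-weighted average: μ_n = (τ₀μ₀ + τ_data·x̄)/(τ₀+τ_data), with τ₀=1/σ₀² and τ_data=n/σ².
Here τ₀ = 1/41.6 = 0.024038 and τ_data = 7/80.7 = 0.086741, so τ_n = 0.110779.
Rearranging for μ₀: μ₀ = (μ_n·τ_n − τ_data·x̄)/τ₀ = (-0.3971·0.110779 − 0.086741·-1.2) / 0.024038 = 0.060099/0.024038 ≈ 2.5.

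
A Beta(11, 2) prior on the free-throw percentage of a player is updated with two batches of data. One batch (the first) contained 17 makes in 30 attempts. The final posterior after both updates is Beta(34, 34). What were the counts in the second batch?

6 makes and 19 misses

Because Beta–binomial updating is additive in the counts, the combined data contributed (α_post−α_prior, β_post−β_prior) successes and failures.
Total across both batches: 34−11=23 makes, 34−2=32 misses.
Subtract the first batch: 23−17=6 makes and 32−13=19 misses.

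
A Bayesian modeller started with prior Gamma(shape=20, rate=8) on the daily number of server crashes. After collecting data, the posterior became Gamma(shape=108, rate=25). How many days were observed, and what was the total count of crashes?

A Gamma(α, β) prior (rate parametrization) on a Poisson rate with n observations summing to S gives posterior Gamma(α+S, β+n).
Matching: Σxᵢ = 108 − 20 = 88 and n = 25 − 8 = 17.

n = 17 days with total 88 crashes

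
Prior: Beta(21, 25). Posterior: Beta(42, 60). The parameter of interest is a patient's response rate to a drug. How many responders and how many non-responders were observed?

21 responders and 35 non-responders

Beta is conjugate to the binomial likelihood: posterior = Beta(a+s, b+f).
So s = 42 − 21 = 21 and f = 60 − 25 = 35.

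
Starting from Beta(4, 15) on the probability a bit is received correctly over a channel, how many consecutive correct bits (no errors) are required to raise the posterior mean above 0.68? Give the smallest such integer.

k = 28

After k correct bits and 0 errors the posterior is Beta(4+k, 15), with mean (4+k)/(4+15+k).
Set (4+k)/(19+k) > 0.68 and solve: k > (0.68·19 − 4)/(1 − 0.68) = 27.875.
The smallest integer exceeding 27.875 is 28.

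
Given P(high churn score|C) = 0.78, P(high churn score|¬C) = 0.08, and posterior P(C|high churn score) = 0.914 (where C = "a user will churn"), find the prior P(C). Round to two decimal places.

P(C) = 0.52

Bayes' rule in odds form gives O(C|E) = O(C)·[P(E|C)/P(E|¬C)], hence O(C) = O(C|E)/LR.
Posterior odds = 0.914/(1−0.914) = 10.6279. LR = 0.78/0.08 = 9.7500.
Prior odds = 10.6279/9.7500 = 1.0900, so P(C) = 1.0900/(1+1.0900) ≈ 0.52.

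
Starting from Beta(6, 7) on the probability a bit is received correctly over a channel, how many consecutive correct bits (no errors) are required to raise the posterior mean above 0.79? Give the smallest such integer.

After k correct bits and 0 errors the posterior is Beta(6+k, 7), with mean (6+k)/(6+7+k).
Set (6+k)/(13+k) > 0.79 and solve: k > (0.79·13 − 6)/(1 − 0.79) = 20.333.
The smallest integer exceeding 20.333 is 21, and checking k=21: (27)/(34) = 0.7941 > 0.79.

k = 21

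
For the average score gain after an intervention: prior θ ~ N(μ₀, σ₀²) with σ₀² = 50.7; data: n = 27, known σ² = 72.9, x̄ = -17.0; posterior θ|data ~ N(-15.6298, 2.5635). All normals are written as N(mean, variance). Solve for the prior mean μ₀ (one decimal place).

With known observation variance, the Normal–Normal posterior has precision τ_n = τ₀ + n/σ² and mean μ_n = (τ₀μ₀ + (n/σ²)x̄)/τ_n.
Here τ₀ = 1/50.7 = 0.019724 and τ_data = 27/72.9 = 0.370370, so τ_n = 0.390094.
Rearranging for μ₀: μ₀ = (μ_n·τ_n − τ_data·x̄)/τ₀ = (-15.6298·0.390094 − 0.370370·-17.0) / 0.019724 = 0.199199/0.019724 ≈ 10.1.

μ₀ = 10.1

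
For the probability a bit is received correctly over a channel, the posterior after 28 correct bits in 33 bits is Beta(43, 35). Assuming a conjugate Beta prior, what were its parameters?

Under Beta–binomial conjugacy the posterior parameters are (a+s, b+f).
Subtract the data counts: 43−28=15, 35−5=30.

Beta(15, 30)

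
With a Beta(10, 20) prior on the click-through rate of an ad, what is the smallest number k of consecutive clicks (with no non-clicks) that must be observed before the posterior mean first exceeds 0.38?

After k clicks and 0 non-clicks the posterior is Beta(10+k, 20), with mean (10+k)/(10+20+k).
Set (10+k)/(30+k) > 0.38 and solve: k > (0.38·30 − 10)/(1 − 0.38) = 2.258.
The smallest integer exceeding 2.258 is 3.

k = 3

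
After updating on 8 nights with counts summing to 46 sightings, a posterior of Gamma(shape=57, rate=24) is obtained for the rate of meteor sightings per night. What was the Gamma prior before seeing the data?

Gamma(shape=11, rate=16)

A Gamma(α, β) prior (rate parametrization) on a Poisson rate with n observations summing to S gives posterior Gamma(α+S, β+n).
So α = 57 − 46 = 11 and β = 24 − 8 = 16.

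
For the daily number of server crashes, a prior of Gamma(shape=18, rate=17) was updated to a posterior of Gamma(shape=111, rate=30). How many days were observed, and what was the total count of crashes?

n = 13 days with total 93 crashes

Gamma–Poisson conjugacy: posterior shape = α + Σxᵢ, posterior rate = β + n.
Matching: Σxᵢ = 111 − 18 = 93 and n = 30 − 17 = 13.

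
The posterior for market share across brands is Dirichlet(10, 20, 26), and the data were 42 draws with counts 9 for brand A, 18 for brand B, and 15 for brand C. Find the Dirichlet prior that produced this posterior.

For a Dirichlet(α) prior with multinomial counts c, the posterior is Dirichlet(α + c) componentwise.
Subtract each count from the matching posterior parameter: 10−9=1, 20−18=2, 26−15=11.

Dirichlet(1, 2, 11)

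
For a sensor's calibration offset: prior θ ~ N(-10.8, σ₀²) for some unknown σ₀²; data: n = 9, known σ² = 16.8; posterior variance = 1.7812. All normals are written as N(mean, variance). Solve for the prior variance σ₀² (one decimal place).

For the Normal–Normal model with known σ², precisions add: τ_n = τ₀ + n/σ².
So 1/σ₀² = 1/1.7812 − 9/16.8 = 0.561419 − 0.535714 = 0.025705.
Hence σ₀² = 1/0.025705 ≈ 38.9.

σ₀² = 38.9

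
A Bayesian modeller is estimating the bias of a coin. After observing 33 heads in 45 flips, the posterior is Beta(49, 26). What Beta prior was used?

Beta is conjugate to the binomial likelihood: posterior = Beta(α+s, β+f).
So α = 49 − 33 = 16 and β = 26 − 12 = 14.

Beta(16, 14)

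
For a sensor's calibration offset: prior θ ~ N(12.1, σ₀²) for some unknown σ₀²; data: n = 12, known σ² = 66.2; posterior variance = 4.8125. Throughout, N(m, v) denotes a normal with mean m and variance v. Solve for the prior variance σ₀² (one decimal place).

Posterior precision equals prior precision plus data precision: 1/σ_n² = 1/σ₀² + n/σ².
So 1/σ₀² = 1/4.8125 − 12/66.2 = 0.207792 − 0.181269 = 0.026523.
Hence σ₀² = 1/0.026523 ≈ 37.7.

σ₀² = 37.7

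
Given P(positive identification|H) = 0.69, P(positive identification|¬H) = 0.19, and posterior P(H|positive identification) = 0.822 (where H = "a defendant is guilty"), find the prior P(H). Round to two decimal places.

P(H) = 0.56

In odds form, posterior odds = prior odds × likelihood ratio, so prior odds = posterior odds ÷ LR.
Posterior odds = 0.822/(1−0.822) = 4.6180. LR = 0.69/0.19 = 3.6316.
Prior odds = 4.6180/3.6316 = 1.2716, so P(H) = 1.2716/(1+1.2716) ≈ 0.56.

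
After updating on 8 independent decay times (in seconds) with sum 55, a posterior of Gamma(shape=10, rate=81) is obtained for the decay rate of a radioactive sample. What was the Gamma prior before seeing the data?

Gamma(shape=2, rate=26)

For an exponential likelihood with a Gamma(α, β) prior on the rate, n observations with total T give posterior Gamma(α+n, β+T).
So α = 10 − 8 = 2 and β = 81 − 55 = 26.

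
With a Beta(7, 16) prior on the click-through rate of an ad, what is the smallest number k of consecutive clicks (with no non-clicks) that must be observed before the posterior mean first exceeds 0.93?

k = 206

After k clicks and 0 non-clicks the posterior is Beta(7+k, 16), with mean (7+k)/(7+16+k).
Set (7+k)/(23+k) > 0.93 and solve: k > (0.93·23 − 7)/(1 − 0.93) = 205.571.
The smallest integer exceeding 205.571 is 206, and checking k=206: (213)/(229) = 0.9301 > 0.93.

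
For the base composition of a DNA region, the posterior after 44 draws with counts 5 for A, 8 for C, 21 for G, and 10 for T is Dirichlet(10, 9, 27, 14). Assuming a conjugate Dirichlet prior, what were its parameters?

For a Dirichlet(α) prior with multinomial counts c, the posterior is Dirichlet(α + c) componentwise.
Subtract each count from the matching posterior parameter: 10−5=5, 9−8=1, 27−21=6, 14−10=4.

Dirichlet(5, 1, 6, 4)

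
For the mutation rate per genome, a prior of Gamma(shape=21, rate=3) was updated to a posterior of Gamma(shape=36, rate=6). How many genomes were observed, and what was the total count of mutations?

A Gamma(α, β) prior (rate parametrization) on a Poisson rate with n observations summing to S gives posterior Gamma(α+S, β+n).
Matching: Σxᵢ = 36 − 21 = 15 and n = 6 − 3 = 3.

n = 3 genomes with total 15 mutations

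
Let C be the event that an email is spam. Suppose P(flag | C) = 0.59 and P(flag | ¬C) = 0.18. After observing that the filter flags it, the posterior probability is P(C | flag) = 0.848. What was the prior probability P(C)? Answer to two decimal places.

P(C) = 0.63

In odds form, posterior odds = prior odds × likelihood ratio, so prior odds = posterior odds ÷ LR.
Posterior odds = 0.848/(1−0.848) = 5.5789. LR = 0.59/0.18 = 3.2778.
Prior odds = 5.5789/3.2778 = 1.7020, so P(C) = 1.7020/(1+1.7020) ≈ 0.63.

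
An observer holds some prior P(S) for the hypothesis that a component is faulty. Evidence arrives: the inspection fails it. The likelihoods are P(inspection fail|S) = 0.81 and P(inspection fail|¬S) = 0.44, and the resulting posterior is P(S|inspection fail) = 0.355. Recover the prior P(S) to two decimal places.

In odds form, posterior odds = prior odds × likelihood ratio, so prior odds = posterior odds ÷ LR.
Posterior odds = 0.355/(1−0.355) = 0.5504. LR = 0.81/0.44 = 1.8409.
Prior odds = 0.5504/1.8409 = 0.2990, so P(S) = 0.2990/(1+0.2990) ≈ 0.23.

P(S) = 0.23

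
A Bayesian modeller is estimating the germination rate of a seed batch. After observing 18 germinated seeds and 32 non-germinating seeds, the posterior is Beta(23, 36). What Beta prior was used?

A Beta(α, β) prior with s successes and f failures in binomial data gives a Beta(α+s, β+f) posterior.
Subtract the data counts: 23−18=5, 36−32=4.

Beta(5, 4)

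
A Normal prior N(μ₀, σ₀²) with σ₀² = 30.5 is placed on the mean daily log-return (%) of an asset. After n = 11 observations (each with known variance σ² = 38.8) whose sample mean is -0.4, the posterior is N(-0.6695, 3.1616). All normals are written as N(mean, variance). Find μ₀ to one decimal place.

The posterior mean is a precision-weighted average: μ_n = (τ₀μ₀ + τ_data·x̄)/(τ₀+τ_data), with τ₀=1/σ₀² and τ_data=n/σ².
Here τ₀ = 1/30.5 = 0.032787 and τ_data = 11/38.8 = 0.283505, so τ_n = 0.316292.
Rearranging for μ₀: μ₀ = (μ_n·τ_n − τ_data·x̄)/τ₀ = (-0.6695·0.316292 − 0.283505·-0.4) / 0.032787 = -0.098355/0.032787 ≈ -3.0.

μ₀ = -3.0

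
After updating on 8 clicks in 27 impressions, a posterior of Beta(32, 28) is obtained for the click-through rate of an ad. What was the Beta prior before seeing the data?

A Beta(a, b) prior with s successes and f failures in binomial data gives a Beta(a+s, b+f) posterior.
So a = 32 − 8 = 24 and b = 28 − 19 = 9.

Beta(24, 9)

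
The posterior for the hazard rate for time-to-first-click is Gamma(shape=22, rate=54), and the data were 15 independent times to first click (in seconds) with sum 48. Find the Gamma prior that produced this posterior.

Gamma–exponential conjugacy: posterior shape = α + n, posterior rate = β + Σtᵢ.
So α = 22 − 15 = 7 and β = 54 − 48 = 6.

Gamma(shape=7, rate=6)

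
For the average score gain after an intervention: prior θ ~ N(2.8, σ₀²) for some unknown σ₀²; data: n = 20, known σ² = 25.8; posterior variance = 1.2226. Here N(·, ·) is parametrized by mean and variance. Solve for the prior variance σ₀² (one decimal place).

σ₀² = 23.4

For the Normal–Normal model with known σ², precisions add: τ_n = τ₀ + n/σ².
So 1/σ₀² = 1/1.2226 − 20/25.8 = 0.817929 − 0.775194 = 0.042735.
Hence σ₀² = 1/0.042735 ≈ 23.4.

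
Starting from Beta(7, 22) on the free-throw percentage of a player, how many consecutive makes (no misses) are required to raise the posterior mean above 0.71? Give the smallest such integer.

k = 47

After k makes and 0 misses the posterior is Beta(7+k, 22), with mean (7+k)/(7+22+k).
Set (7+k)/(29+k) > 0.71 and solve: k > (0.71·29 − 7)/(1 − 0.71) = 46.862.
The smallest integer exceeding 46.862 is 47, and checking k=47: (54)/(76) = 0.7105 > 0.71.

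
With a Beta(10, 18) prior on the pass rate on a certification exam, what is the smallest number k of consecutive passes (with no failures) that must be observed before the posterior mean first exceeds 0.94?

k = 273

After k passes and 0 failures the posterior is Beta(10+k, 18), with mean (10+k)/(10+18+k).
Set (10+k)/(28+k) > 0.94 and solve: k > (0.94·28 − 10)/(1 − 0.94) = 272.000.
The smallest integer exceeding 272.000 is 273, and checking k=273: (283)/(301) = 0.9402 > 0.94.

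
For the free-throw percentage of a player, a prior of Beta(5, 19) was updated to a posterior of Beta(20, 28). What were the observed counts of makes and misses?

15 makes and 9 misses

Under Beta–binomial conjugacy the posterior parameters are (a+s, b+f).
So s = 20 − 5 = 15 and f = 28 − 19 = 9.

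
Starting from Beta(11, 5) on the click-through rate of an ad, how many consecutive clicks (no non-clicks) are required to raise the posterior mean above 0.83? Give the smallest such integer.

After k clicks and 0 non-clicks the posterior is Beta(11+k, 5), with mean (11+k)/(11+5+k).
Set (11+k)/(16+k) > 0.83 and solve: k > (0.83·16 − 11)/(1 − 0.83) = 13.412.
The smallest integer exceeding 13.412 is 14.

k = 14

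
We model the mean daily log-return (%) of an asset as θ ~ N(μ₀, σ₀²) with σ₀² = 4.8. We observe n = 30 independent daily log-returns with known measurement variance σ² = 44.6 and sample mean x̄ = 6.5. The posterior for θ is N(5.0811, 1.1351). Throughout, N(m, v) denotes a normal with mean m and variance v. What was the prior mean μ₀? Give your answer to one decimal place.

The posterior mean is a precision-weighted average: μ_n = (τ₀μ₀ + τ_data·x̄)/(τ₀+τ_data), with τ₀=1/σ₀² and τ_data=n/σ².
Here τ₀ = 1/4.8 = 0.208333 and τ_data = 30/44.6 = 0.672646, so τ_n = 0.880979.
Rearranging for μ₀: μ₀ = (μ_n·τ_n − τ_data·x̄)/τ₀ = (5.0811·0.880979 − 0.672646·6.5) / 0.208333 = 0.104143/0.208333 ≈ 0.5.

μ₀ = 0.5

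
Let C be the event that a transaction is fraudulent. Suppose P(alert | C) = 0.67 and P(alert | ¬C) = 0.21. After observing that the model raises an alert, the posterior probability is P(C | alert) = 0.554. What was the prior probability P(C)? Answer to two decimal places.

Bayes' rule in odds form gives O(C|E) = O(C)·[P(E|C)/P(E|¬C)], hence O(C) = O(C|E)/LR.
Posterior odds = 0.554/(1−0.554) = 1.2422. LR = 0.67/0.21 = 3.1905.
Prior odds = 1.2422/3.1905 = 0.3893, so P(C) = 0.3893/(1+0.3893) ≈ 0.28.

P(C) = 0.28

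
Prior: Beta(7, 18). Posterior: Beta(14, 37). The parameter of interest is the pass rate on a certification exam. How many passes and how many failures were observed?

7 passes and 19 failures

Under Beta–binomial conjugacy the posterior parameters are (a+s, b+f).
Match parameters: s=14−7=7, f=37−18=19.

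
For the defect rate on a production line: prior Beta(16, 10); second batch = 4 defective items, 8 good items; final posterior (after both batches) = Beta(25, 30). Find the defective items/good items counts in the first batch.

Sequential conjugate updates are equivalent to a single update on the pooled data, so total successes = posterior α − prior α and total failures = posterior β − prior β.
Total across both batches: 25−16=9 defective items, 30−10=20 good items.
Subtract the second batch: 9−4=5 defective items and 20−8=12 good items.

5 defective items and 12 good items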